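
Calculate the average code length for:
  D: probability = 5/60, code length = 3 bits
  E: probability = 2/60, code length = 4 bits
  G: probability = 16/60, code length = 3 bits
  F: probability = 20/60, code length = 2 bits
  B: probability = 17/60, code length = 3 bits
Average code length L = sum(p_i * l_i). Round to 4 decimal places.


Weighted contributions p_i * l_i:
  D: (5/60) * 3 = 15/60
  E: (2/60) * 4 = 8/60
  G: (16/60) * 3 = 48/60
  F: (20/60) * 2 = 40/60
  B: (17/60) * 3 = 51/60
Sum = (15 + 8 + 48 + 40 + 51)/60 = 162/60

L = 162/60 = 2.7000 bits/symbol


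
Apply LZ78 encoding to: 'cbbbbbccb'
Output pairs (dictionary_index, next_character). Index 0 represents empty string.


LZ78 encoding steps:
Dictionary: {0: ''}
Step 1: w='' (idx 0), next='c' -> output (0, 'c'), add 'c' as idx 1
Step 2: w='' (idx 0), next='b' -> output (0, 'b'), add 'b' as idx 2
Step 3: w='b' (idx 2), next='b' -> output (2, 'b'), add 'bb' as idx 3
Step 4: w='bb' (idx 3), next='c' -> output (3, 'c'), add 'bbc' as idx 4
Step 5: w='c' (idx 1), next='b' -> output (1, 'b'), add 'cb' as idx 5


Encoded: [(0, 'c'), (0, 'b'), (2, 'b'), (3, 'c'), (1, 'b')]


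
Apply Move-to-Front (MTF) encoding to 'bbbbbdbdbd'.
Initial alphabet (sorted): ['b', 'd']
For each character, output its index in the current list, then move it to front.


MTF encoding:
'b': index 0 in ['b', 'd'] -> ['b', 'd']
'b': index 0 in ['b', 'd'] -> ['b', 'd']
'b': index 0 in ['b', 'd'] -> ['b', 'd']
'b': index 0 in ['b', 'd'] -> ['b', 'd']
'b': index 0 in ['b', 'd'] -> ['b', 'd']
'd': index 1 in ['b', 'd'] -> ['d', 'b']
'b': index 1 in ['d', 'b'] -> ['b', 'd']
'd': index 1 in ['b', 'd'] -> ['d', 'b']
'b': index 1 in ['d', 'b'] -> ['b', 'd']
'd': index 1 in ['b', 'd'] -> ['d', 'b']


Output: [0, 0, 0, 0, 0, 1, 1, 1, 1, 1]


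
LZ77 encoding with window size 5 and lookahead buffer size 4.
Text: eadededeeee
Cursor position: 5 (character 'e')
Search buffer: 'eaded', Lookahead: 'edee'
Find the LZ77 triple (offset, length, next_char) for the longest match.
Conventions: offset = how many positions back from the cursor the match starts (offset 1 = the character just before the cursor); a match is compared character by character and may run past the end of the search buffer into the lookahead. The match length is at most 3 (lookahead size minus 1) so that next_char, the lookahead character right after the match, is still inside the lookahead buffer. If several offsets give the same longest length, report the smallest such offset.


Try each offset into the search buffer:
  offset=1 (pos 4, char 'd'): match length 0
  offset=2 (pos 3, char 'e'): match length 3
  offset=3 (pos 2, char 'd'): match length 0
  offset=4 (pos 1, char 'a'): match length 0
  offset=5 (pos 0, char 'e'): match length 1
Longest match has length 3 at offset 2.
next_char = character at position 5 + 3 = 8 -> 'e'

Best match: offset=2, length=3 (matching 'ede' starting at position 3)
LZ77 triple: (2, 3, 'e')


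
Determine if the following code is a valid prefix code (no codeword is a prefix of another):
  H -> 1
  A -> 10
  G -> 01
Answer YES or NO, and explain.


Checking each pair (does one codeword prefix another?):
  H='1' vs A='10': prefix -- VIOLATION

NO -- this is NOT a valid prefix code. H (1) is a prefix of A (10).


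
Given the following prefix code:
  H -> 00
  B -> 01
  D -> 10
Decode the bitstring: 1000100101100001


Decoding step by step:
Bits 10 -> D
Bits 00 -> H
Bits 10 -> D
Bits 01 -> B
Bits 01 -> B
Bits 10 -> D
Bits 00 -> H
Bits 01 -> B


Decoded message: DHDBBDHB


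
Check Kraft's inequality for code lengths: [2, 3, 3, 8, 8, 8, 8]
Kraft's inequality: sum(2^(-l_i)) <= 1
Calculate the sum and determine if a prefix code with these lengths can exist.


Sum = 2^(-2) + 2^(-3) + 2^(-3) + 2^(-8) + 2^(-8) + 2^(-8) + 2^(-8)
    = 0.25 + 0.125 + 0.125 + 0.00390625 + 0.00390625 + 0.00390625 + 0.00390625
    = 132/256 = 0.515625
Since 0.515625 <= 1, Kraft's inequality IS satisfied.
A prefix code with these lengths CAN exist.

Kraft sum = 0.515625. Satisfied.


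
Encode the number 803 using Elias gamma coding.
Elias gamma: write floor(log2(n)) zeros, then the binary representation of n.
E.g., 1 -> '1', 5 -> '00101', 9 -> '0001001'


num_bits = floor(log2(803)) + 1 = 10
leading_zeros = num_bits - 1 = 9
binary(803) = 1100100011

Elias gamma(803) = '000000000' + '1100100011' = 0000000001100100011 (19 bits)


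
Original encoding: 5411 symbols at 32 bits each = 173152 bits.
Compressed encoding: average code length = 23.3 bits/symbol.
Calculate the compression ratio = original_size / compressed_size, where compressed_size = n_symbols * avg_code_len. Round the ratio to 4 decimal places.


original_size = n_symbols * orig_bits = 5411 * 32 = 173152 bits
compressed_size = n_symbols * avg_code_len = 5411 * 23.3 = 126076.3 bits
ratio = original_size / compressed_size = 173152 / 126076.3 = 1.3734

Compression ratio = 1.3734


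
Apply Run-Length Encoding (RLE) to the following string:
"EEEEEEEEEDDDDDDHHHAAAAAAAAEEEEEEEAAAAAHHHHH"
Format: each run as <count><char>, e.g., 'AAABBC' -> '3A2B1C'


Scanning runs left to right:
  i=0: run of 'E' x 9 -> '9E'
  i=9: run of 'D' x 6 -> '6D'
  i=15: run of 'H' x 3 -> '3H'
  i=18: run of 'A' x 8 -> '8A'
  i=26: run of 'E' x 7 -> '7E'
  i=33: run of 'A' x 5 -> '5A'
  i=38: run of 'H' x 5 -> '5H'

RLE = 9E6D3H8A7E5A5H


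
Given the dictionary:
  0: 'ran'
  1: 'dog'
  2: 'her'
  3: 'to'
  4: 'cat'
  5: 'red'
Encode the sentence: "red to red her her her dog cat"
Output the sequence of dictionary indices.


Look up each word in the dictionary:
  'red' -> 5
  'to' -> 3
  'red' -> 5
  'her' -> 2
  'her' -> 2
  'her' -> 2
  'dog' -> 1
  'cat' -> 4

Encoded: [5, 3, 5, 2, 2, 2, 1, 4]


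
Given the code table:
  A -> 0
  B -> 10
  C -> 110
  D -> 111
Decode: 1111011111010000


Decoding:
111 -> D
10 -> B
111 -> D
110 -> C
10 -> B
0 -> A
0 -> A
0 -> A


Result: DBDCBAAA


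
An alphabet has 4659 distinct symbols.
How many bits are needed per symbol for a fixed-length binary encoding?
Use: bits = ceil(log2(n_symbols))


log2(4659) = 12.1858
Bracket: 2^12 = 4096 < 4659 <= 2^13 = 8192
So ceil(log2(4659)) = 13

bits = ceil(log2(4659)) = ceil(12.1858) = 13 bits


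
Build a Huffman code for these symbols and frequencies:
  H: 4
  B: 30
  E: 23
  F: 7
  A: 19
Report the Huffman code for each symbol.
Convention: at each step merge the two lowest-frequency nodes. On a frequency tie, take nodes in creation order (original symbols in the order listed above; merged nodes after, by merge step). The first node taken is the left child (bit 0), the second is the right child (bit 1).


Huffman tree construction:
Step 1: Merge H(4) + F(7) = 11
Step 2: Merge (H+F)(11) + A(19) = 30
Step 3: Merge E(23) + B(30) = 53
Step 4: Merge ((H+F)+A)(30) + (E+B)(53) = 83
Read each symbol's code off the tree from the root (left child = 0, right child = 1).

Codes:
  H: 000 (length 3)
  B: 11 (length 2)
  E: 10 (length 2)
  F: 001 (length 3)
  A: 01 (length 2)
Average code length: 177/83 = 2.1325 bits/symbol


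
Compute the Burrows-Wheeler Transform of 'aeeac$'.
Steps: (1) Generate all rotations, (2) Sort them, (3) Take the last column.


Rotations (sorted):
  0: $aeeac -> last char: c
  1: ac$aee -> last char: e
  2: aeeac$ -> last char: $
  3: c$aeea -> last char: a
  4: eac$ae -> last char: e
  5: eeac$a -> last char: a


BWT = ce$aea


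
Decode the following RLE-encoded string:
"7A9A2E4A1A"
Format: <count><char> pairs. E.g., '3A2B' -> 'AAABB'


Expanding each <count><char> pair:
  7A -> 'AAAAAAA'
  9A -> 'AAAAAAAAA'
  2E -> 'EE'
  4A -> 'AAAA'
  1A -> 'A'

Decoded = AAAAAAAAAAAAAAAAEEAAAAA


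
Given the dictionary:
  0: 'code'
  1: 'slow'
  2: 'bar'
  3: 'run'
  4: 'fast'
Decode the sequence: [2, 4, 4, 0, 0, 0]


Look up each index in the dictionary:
  2 -> 'bar'
  4 -> 'fast'
  4 -> 'fast'
  0 -> 'code'
  0 -> 'code'
  0 -> 'code'

Decoded: "bar fast fast code code code"


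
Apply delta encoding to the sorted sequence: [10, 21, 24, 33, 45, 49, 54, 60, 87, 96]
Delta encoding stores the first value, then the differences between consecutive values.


First value: 10
Deltas:
  21 - 10 = 11
  24 - 21 = 3
  33 - 24 = 9
  45 - 33 = 12
  49 - 45 = 4
  54 - 49 = 5
  60 - 54 = 6
  87 - 60 = 27
  96 - 87 = 9


Delta encoded: [10, 11, 3, 9, 12, 4, 5, 6, 27, 9]


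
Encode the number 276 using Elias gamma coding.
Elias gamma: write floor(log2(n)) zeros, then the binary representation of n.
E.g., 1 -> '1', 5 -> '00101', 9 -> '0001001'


num_bits = floor(log2(276)) + 1 = 9
leading_zeros = num_bits - 1 = 8
binary(276) = 100010100

Elias gamma(276) = '00000000' + '100010100' = 00000000100010100 (17 bits)


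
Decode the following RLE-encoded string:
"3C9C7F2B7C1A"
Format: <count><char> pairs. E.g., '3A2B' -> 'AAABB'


Expanding each <count><char> pair:
  3C -> 'CCC'
  9C -> 'CCCCCCCCC'
  7F -> 'FFFFFFF'
  2B -> 'BB'
  7C -> 'CCCCCCC'
  1A -> 'A'

Decoded = CCCCCCCCCCCCFFFFFFFBBCCCCCCCA


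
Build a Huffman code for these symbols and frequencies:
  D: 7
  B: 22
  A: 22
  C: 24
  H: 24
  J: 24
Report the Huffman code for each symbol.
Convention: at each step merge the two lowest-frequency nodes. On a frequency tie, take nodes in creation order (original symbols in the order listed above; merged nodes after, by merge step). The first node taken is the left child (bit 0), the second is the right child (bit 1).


Huffman tree construction:
Step 1: Merge D(7) + B(22) = 29
Step 2: Merge A(22) + C(24) = 46
Step 3: Merge H(24) + J(24) = 48
Step 4: Merge (D+B)(29) + (A+C)(46) = 75
Step 5: Merge (H+J)(48) + ((D+B)+(A+C))(75) = 123
Read each symbol's code off the tree from the root (left child = 0, right child = 1).

Codes:
  D: 100 (length 3)
  B: 101 (length 3)
  A: 110 (length 3)
  C: 111 (length 3)
  H: 00 (length 2)
  J: 01 (length 2)
Average code length: 321/123 = 2.6098 bits/symbol


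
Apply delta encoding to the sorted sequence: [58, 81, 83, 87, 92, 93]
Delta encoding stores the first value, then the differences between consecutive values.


First value: 58
Deltas:
  81 - 58 = 23
  83 - 81 = 2
  87 - 83 = 4
  92 - 87 = 5
  93 - 92 = 1


Delta encoded: [58, 23, 2, 4, 5, 1]


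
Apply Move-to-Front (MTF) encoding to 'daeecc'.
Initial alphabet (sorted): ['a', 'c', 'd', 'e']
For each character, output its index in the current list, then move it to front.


MTF encoding:
'd': index 2 in ['a', 'c', 'd', 'e'] -> ['d', 'a', 'c', 'e']
'a': index 1 in ['d', 'a', 'c', 'e'] -> ['a', 'd', 'c', 'e']
'e': index 3 in ['a', 'd', 'c', 'e'] -> ['e', 'a', 'd', 'c']
'e': index 0 in ['e', 'a', 'd', 'c'] -> ['e', 'a', 'd', 'c']
'c': index 3 in ['e', 'a', 'd', 'c'] -> ['c', 'e', 'a', 'd']
'c': index 0 in ['c', 'e', 'a', 'd'] -> ['c', 'e', 'a', 'd']


Output: [2, 1, 3, 0, 3, 0]


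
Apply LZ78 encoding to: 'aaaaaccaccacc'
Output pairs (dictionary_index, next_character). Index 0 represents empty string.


LZ78 encoding steps:
Dictionary: {0: ''}
Step 1: w='' (idx 0), next='a' -> output (0, 'a'), add 'a' as idx 1
Step 2: w='a' (idx 1), next='a' -> output (1, 'a'), add 'aa' as idx 2
Step 3: w='aa' (idx 2), next='c' -> output (2, 'c'), add 'aac' as idx 3
Step 4: w='' (idx 0), next='c' -> output (0, 'c'), add 'c' as idx 4
Step 5: w='a' (idx 1), next='c' -> output (1, 'c'), add 'ac' as idx 5
Step 6: w='c' (idx 4), next='a' -> output (4, 'a'), add 'ca' as idx 6
Step 7: w='c' (idx 4), next='c' -> output (4, 'c'), add 'cc' as idx 7


Encoded: [(0, 'a'), (1, 'a'), (2, 'c'), (0, 'c'), (1, 'c'), (4, 'a'), (4, 'c')]


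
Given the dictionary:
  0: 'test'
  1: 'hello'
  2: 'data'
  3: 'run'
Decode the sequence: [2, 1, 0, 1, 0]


Look up each index in the dictionary:
  2 -> 'data'
  1 -> 'hello'
  0 -> 'test'
  1 -> 'hello'
  0 -> 'test'

Decoded: "data hello test hello test"


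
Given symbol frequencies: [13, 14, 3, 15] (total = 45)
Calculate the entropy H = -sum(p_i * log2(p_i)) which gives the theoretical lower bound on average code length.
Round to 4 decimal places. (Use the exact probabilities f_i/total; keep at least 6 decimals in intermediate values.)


Per-symbol terms -p_i * log2(p_i) with p_i = f_i/45:
  p = 13/45 = 0.288889: log2(p) = -1.791413, -p*log2(p) = 0.517519
  p = 14/45 = 0.311111: log2(p) = -1.684498, -p*log2(p) = 0.524066
  p = 3/45 = 0.066667: log2(p) = -3.906891, -p*log2(p) = 0.260459
  p = 15/45 = 0.333333: log2(p) = -1.584963, -p*log2(p) = 0.528321
H = 0.517519 + 0.524066 + 0.260459 + 0.528321 = 1.830365

H = 1.8304 bits/symbol


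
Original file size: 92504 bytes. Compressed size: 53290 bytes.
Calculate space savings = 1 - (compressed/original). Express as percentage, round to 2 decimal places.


ratio = compressed/original = 53290/92504 = 0.576083
savings = 1 - ratio = 1 - 0.576083 = 0.423917
as a percentage: 0.423917 * 100 = 42.39%

Space savings = 1 - 53290/92504 = 42.39%


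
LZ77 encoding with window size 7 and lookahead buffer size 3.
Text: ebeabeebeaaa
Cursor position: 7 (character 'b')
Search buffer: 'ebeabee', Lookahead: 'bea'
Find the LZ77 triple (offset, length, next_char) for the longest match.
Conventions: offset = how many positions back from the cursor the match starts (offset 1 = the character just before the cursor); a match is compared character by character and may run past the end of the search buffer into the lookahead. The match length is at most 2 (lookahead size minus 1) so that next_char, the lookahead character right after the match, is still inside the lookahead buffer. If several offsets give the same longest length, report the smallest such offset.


Try each offset into the search buffer:
  offset=1 (pos 6, char 'e'): match length 0
  offset=2 (pos 5, char 'e'): match length 0
  offset=3 (pos 4, char 'b'): match length 2
  offset=4 (pos 3, char 'a'): match length 0
  offset=5 (pos 2, char 'e'): match length 0
  offset=6 (pos 1, char 'b'): match length 2
  offset=7 (pos 0, char 'e'): match length 0
Longest match has length 2, found at offsets 3, 6; take the smallest, offset 3.
next_char = character at position 7 + 2 = 9 -> 'a'

Best match: offset=3, length=2 (matching 'be' starting at position 4)
LZ77 triple: (3, 2, 'a')


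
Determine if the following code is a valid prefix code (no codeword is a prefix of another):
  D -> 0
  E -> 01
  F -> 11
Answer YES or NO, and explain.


Checking each pair (does one codeword prefix another?):
  D='0' vs E='01': prefix -- VIOLATION

NO -- this is NOT a valid prefix code. D (0) is a prefix of E (01).


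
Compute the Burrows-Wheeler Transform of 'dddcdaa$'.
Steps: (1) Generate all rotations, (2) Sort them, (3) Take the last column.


Rotations (sorted):
  0: $dddcdaa -> last char: a
  1: a$dddcda -> last char: a
  2: aa$dddcd -> last char: d
  3: cdaa$ddd -> last char: d
  4: daa$dddc -> last char: c
  5: dcdaa$dd -> last char: d
  6: ddcdaa$d -> last char: d
  7: dddcdaa$ -> last char: $


BWT = aaddcdd$


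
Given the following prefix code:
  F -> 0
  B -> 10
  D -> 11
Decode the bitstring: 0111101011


Decoding step by step:
Bits 0 -> F
Bits 11 -> D
Bits 11 -> D
Bits 0 -> F
Bits 10 -> B
Bits 11 -> D


Decoded message: FDDFBD


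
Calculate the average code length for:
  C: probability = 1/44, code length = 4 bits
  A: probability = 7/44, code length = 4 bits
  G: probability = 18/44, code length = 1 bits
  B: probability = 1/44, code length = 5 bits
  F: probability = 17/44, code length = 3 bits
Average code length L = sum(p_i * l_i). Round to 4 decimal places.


Weighted contributions p_i * l_i:
  C: (1/44) * 4 = 4/44
  A: (7/44) * 4 = 28/44
  G: (18/44) * 1 = 18/44
  B: (1/44) * 5 = 5/44
  F: (17/44) * 3 = 51/44
Sum = (4 + 28 + 18 + 5 + 51)/44 = 106/44

L = 106/44 = 2.4091 bits/symbol


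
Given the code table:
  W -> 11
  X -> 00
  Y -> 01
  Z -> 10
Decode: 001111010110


Decoding:
00 -> X
11 -> W
11 -> W
01 -> Y
01 -> Y
10 -> Z


Result: XWWYYZ


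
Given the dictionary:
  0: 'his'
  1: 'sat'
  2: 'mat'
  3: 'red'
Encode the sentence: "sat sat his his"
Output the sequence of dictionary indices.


Look up each word in the dictionary:
  'sat' -> 1
  'sat' -> 1
  'his' -> 0
  'his' -> 0

Encoded: [1, 1, 0, 0]


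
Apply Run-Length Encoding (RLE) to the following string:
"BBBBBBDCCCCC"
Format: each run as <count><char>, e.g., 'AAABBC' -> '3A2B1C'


Scanning runs left to right:
  i=0: run of 'B' x 6 -> '6B'
  i=6: run of 'D' x 1 -> '1D'
  i=7: run of 'C' x 5 -> '5C'

RLE = 6B1D5C


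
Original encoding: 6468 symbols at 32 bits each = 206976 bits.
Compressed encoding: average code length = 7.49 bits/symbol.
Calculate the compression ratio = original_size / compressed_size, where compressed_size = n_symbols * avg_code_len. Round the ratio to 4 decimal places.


original_size = n_symbols * orig_bits = 6468 * 32 = 206976 bits
compressed_size = n_symbols * avg_code_len = 6468 * 7.49 = 48445.32 bits
ratio = original_size / compressed_size = 206976 / 48445.32 = 4.2724

Compression ratio = 4.2724


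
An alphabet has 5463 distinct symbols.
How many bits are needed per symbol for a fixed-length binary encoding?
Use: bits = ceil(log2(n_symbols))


log2(5463) = 12.4155
Bracket: 2^12 = 4096 < 5463 <= 2^13 = 8192
So ceil(log2(5463)) = 13

bits = ceil(log2(5463)) = ceil(12.4155) = 13 bits


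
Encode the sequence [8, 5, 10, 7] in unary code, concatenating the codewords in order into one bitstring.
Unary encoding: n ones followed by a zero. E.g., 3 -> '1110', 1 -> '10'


Encode each number as n ones followed by a terminating 0:
  8 -> 111111110 (9 bits)
  5 -> 111110 (6 bits)
  10 -> 11111111110 (11 bits)
  7 -> 11111110 (8 bits)
Total length = 9 + 6 + 11 + 8 = 34 bits.

Unary([8, 5, 10, 7]) = 1111111101111101111111111011111110 (34 bits)


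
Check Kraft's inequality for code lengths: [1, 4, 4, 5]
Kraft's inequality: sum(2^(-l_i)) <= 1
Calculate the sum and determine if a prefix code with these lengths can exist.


Sum = 2^(-1) + 2^(-4) + 2^(-4) + 2^(-5)
    = 0.5 + 0.0625 + 0.0625 + 0.03125
    = 21/32 = 0.65625
Since 0.65625 <= 1, Kraft's inequality IS satisfied.
A prefix code with these lengths CAN exist.

Kraft sum = 0.65625. Satisfied.


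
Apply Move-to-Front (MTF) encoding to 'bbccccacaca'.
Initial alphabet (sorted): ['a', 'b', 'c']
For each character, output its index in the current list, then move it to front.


MTF encoding:
'b': index 1 in ['a', 'b', 'c'] -> ['b', 'a', 'c']
'b': index 0 in ['b', 'a', 'c'] -> ['b', 'a', 'c']
'c': index 2 in ['b', 'a', 'c'] -> ['c', 'b', 'a']
'c': index 0 in ['c', 'b', 'a'] -> ['c', 'b', 'a']
'c': index 0 in ['c', 'b', 'a'] -> ['c', 'b', 'a']
'c': index 0 in ['c', 'b', 'a'] -> ['c', 'b', 'a']
'a': index 2 in ['c', 'b', 'a'] -> ['a', 'c', 'b']
'c': index 1 in ['a', 'c', 'b'] -> ['c', 'a', 'b']
'a': index 1 in ['c', 'a', 'b'] -> ['a', 'c', 'b']
'c': index 1 in ['a', 'c', 'b'] -> ['c', 'a', 'b']
'a': index 1 in ['c', 'a', 'b'] -> ['a', 'c', 'b']


Output: [1, 0, 2, 0, 0, 0, 2, 1, 1, 1, 1]


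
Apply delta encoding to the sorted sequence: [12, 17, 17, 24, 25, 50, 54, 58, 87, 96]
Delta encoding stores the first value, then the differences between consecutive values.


First value: 12
Deltas:
  17 - 12 = 5
  17 - 17 = 0
  24 - 17 = 7
  25 - 24 = 1
  50 - 25 = 25
  54 - 50 = 4
  58 - 54 = 4
  87 - 58 = 29
  96 - 87 = 9


Delta encoded: [12, 5, 0, 7, 1, 25, 4, 4, 29, 9]


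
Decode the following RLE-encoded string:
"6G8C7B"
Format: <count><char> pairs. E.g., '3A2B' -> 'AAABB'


Expanding each <count><char> pair:
  6G -> 'GGGGGG'
  8C -> 'CCCCCCCC'
  7B -> 'BBBBBBB'

Decoded = GGGGGGCCCCCCCCBBBBBBB


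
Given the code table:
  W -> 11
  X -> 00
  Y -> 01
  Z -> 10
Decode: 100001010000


Decoding:
10 -> Z
00 -> X
01 -> Y
01 -> Y
00 -> X
00 -> X


Result: ZXYYXX


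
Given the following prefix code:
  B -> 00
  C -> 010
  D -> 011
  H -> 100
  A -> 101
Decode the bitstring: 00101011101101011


Decoding step by step:
Bits 00 -> B
Bits 101 -> A
Bits 011 -> D
Bits 101 -> A
Bits 101 -> A
Bits 011 -> D


Decoded message: BADAAD


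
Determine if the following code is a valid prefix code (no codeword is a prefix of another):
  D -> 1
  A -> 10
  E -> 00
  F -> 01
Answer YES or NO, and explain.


Checking each pair (does one codeword prefix another?):
  D='1' vs A='10': prefix -- VIOLATION

NO -- this is NOT a valid prefix code. D (1) is a prefix of A (10).


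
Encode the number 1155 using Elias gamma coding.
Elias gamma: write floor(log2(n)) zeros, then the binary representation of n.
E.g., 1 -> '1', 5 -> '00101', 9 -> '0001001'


num_bits = floor(log2(1155)) + 1 = 11
leading_zeros = num_bits - 1 = 10
binary(1155) = 10010000011

Elias gamma(1155) = '0000000000' + '10010000011' = 000000000010010000011 (21 bits)


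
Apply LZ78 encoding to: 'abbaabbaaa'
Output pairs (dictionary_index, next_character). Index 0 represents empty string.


LZ78 encoding steps:
Dictionary: {0: ''}
Step 1: w='' (idx 0), next='a' -> output (0, 'a'), add 'a' as idx 1
Step 2: w='' (idx 0), next='b' -> output (0, 'b'), add 'b' as idx 2
Step 3: w='b' (idx 2), next='a' -> output (2, 'a'), add 'ba' as idx 3
Step 4: w='a' (idx 1), next='b' -> output (1, 'b'), add 'ab' as idx 4
Step 5: w='ba' (idx 3), next='a' -> output (3, 'a'), add 'baa' as idx 5
Step 6: w='a' (idx 1), end of input -> output (1, '')


Encoded: [(0, 'a'), (0, 'b'), (2, 'a'), (1, 'b'), (3, 'a'), (1, '')]


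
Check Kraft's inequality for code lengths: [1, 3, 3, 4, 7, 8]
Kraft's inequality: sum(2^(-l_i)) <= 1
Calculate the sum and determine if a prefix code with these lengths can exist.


Sum = 2^(-1) + 2^(-3) + 2^(-3) + 2^(-4) + 2^(-7) + 2^(-8)
    = 0.5 + 0.125 + 0.125 + 0.0625 + 0.0078125 + 0.00390625
    = 211/256 = 0.82421875
Since 0.82421875 <= 1, Kraft's inequality IS satisfied.
A prefix code with these lengths CAN exist.

Kraft sum = 0.82421875. Satisfied.


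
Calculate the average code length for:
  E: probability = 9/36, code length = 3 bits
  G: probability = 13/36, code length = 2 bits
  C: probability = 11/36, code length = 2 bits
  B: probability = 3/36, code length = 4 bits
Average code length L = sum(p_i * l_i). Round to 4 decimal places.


Weighted contributions p_i * l_i:
  E: (9/36) * 3 = 27/36
  G: (13/36) * 2 = 26/36
  C: (11/36) * 2 = 22/36
  B: (3/36) * 4 = 12/36
Sum = (27 + 26 + 22 + 12)/36 = 87/36

L = 87/36 = 2.4167 bits/symbol


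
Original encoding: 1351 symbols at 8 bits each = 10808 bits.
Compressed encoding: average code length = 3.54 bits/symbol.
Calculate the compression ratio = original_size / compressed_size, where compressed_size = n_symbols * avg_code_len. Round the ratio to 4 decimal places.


original_size = n_symbols * orig_bits = 1351 * 8 = 10808 bits
compressed_size = n_symbols * avg_code_len = 1351 * 3.54 = 4782.54 bits
ratio = original_size / compressed_size = 10808 / 4782.54 = 2.2599

Compression ratio = 2.2599


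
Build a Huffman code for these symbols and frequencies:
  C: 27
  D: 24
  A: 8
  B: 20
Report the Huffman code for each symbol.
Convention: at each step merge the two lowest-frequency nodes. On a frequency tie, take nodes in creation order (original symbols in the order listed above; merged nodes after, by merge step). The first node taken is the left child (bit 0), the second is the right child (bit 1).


Huffman tree construction:
Step 1: Merge A(8) + B(20) = 28
Step 2: Merge D(24) + C(27) = 51
Step 3: Merge (A+B)(28) + (D+C)(51) = 79
Read each symbol's code off the tree from the root (left child = 0, right child = 1).

Codes:
  C: 11 (length 2)
  D: 10 (length 2)
  A: 00 (length 2)
  B: 01 (length 2)
Average code length: 158/79 = 2.0000 bits/symbol


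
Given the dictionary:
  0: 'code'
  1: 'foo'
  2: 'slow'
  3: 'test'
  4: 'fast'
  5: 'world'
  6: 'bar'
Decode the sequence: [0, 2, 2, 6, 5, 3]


Look up each index in the dictionary:
  0 -> 'code'
  2 -> 'slow'
  2 -> 'slow'
  6 -> 'bar'
  5 -> 'world'
  3 -> 'test'

Decoded: "code slow slow bar world test"


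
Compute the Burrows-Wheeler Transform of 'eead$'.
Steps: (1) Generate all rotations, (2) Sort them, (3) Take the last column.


Rotations (sorted):
  0: $eead -> last char: d
  1: ad$ee -> last char: e
  2: d$eea -> last char: a
  3: ead$e -> last char: e
  4: eead$ -> last char: $


BWT = deae$


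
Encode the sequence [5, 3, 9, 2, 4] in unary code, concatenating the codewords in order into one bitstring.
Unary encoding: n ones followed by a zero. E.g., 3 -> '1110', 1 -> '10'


Encode each number as n ones followed by a terminating 0:
  5 -> 111110 (6 bits)
  3 -> 1110 (4 bits)
  9 -> 1111111110 (10 bits)
  2 -> 110 (3 bits)
  4 -> 11110 (5 bits)
Total length = 6 + 4 + 10 + 3 + 5 = 28 bits.

Unary([5, 3, 9, 2, 4]) = 1111101110111111111011011110 (28 bits)


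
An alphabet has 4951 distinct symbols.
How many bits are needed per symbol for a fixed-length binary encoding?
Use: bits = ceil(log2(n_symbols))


log2(4951) = 12.2735
Bracket: 2^12 = 4096 < 4951 <= 2^13 = 8192
So ceil(log2(4951)) = 13

bits = ceil(log2(4951)) = ceil(12.2735) = 13 bits


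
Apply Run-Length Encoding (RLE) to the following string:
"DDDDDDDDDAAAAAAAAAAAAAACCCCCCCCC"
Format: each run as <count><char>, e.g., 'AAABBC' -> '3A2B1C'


Scanning runs left to right:
  i=0: run of 'D' x 9 -> '9D'
  i=9: run of 'A' x 14 -> '14A'
  i=23: run of 'C' x 9 -> '9C'

RLE = 9D14A9C


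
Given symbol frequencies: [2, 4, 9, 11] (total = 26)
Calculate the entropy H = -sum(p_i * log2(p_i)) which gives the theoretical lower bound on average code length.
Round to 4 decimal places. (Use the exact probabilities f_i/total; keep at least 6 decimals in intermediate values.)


Per-symbol terms -p_i * log2(p_i) with p_i = f_i/26:
  p = 2/26 = 0.076923: log2(p) = -3.700440, -p*log2(p) = 0.284649
  p = 4/26 = 0.153846: log2(p) = -2.700440, -p*log2(p) = 0.415452
  p = 9/26 = 0.346154: log2(p) = -1.530515, -p*log2(p) = 0.529794
  p = 11/26 = 0.423077: log2(p) = -1.241008, -p*log2(p) = 0.525042
H = 0.284649 + 0.415452 + 0.529794 + 0.525042 = 1.754937

H = 1.7549 bits/symbol


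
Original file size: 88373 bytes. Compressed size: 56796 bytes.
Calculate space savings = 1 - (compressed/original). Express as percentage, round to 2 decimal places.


ratio = compressed/original = 56796/88373 = 0.642685
savings = 1 - ratio = 1 - 0.642685 = 0.357315
as a percentage: 0.357315 * 100 = 35.73%

Space savings = 1 - 56796/88373 = 35.73%


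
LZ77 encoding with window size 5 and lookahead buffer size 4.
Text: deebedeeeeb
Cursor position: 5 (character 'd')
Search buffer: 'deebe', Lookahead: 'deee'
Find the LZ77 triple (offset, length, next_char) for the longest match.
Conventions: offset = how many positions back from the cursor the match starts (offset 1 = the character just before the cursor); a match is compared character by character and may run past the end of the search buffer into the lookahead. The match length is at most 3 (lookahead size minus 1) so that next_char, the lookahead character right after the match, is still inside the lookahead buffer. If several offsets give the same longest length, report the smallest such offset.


Try each offset into the search buffer:
  offset=1 (pos 4, char 'e'): match length 0
  offset=2 (pos 3, char 'b'): match length 0
  offset=3 (pos 2, char 'e'): match length 0
  offset=4 (pos 1, char 'e'): match length 0
  offset=5 (pos 0, char 'd'): match length 3
Longest match has length 3 at offset 5.
next_char = character at position 5 + 3 = 8 -> 'e'

Best match: offset=5, length=3 (matching 'dee' starting at position 0)
LZ77 triple: (5, 3, 'e')


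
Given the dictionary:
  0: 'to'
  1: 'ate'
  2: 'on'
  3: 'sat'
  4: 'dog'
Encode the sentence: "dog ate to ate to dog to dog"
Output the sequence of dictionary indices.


Look up each word in the dictionary:
  'dog' -> 4
  'ate' -> 1
  'to' -> 0
  'ate' -> 1
  'to' -> 0
  'dog' -> 4
  'to' -> 0
  'dog' -> 4

Encoded: [4, 1, 0, 1, 0, 4, 0, 4]


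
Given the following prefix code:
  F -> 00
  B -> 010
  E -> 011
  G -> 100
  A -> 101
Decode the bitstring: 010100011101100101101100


Decoding step by step:
Bits 010 -> B
Bits 100 -> G
Bits 011 -> E
Bits 101 -> A
Bits 100 -> G
Bits 101 -> A
Bits 101 -> A
Bits 100 -> G


Decoded message: BGEAGAAG


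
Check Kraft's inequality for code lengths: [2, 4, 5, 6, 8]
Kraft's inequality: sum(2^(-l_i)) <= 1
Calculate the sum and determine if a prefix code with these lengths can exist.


Sum = 2^(-2) + 2^(-4) + 2^(-5) + 2^(-6) + 2^(-8)
    = 0.25 + 0.0625 + 0.03125 + 0.015625 + 0.00390625
    = 93/256 = 0.36328125
Since 0.36328125 <= 1, Kraft's inequality IS satisfied.
A prefix code with these lengths CAN exist.

Kraft sum = 0.36328125. Satisfied.


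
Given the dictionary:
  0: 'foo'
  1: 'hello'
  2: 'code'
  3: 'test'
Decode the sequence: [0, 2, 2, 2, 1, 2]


Look up each index in the dictionary:
  0 -> 'foo'
  2 -> 'code'
  2 -> 'code'
  2 -> 'code'
  1 -> 'hello'
  2 -> 'code'

Decoded: "foo code code code hello code"


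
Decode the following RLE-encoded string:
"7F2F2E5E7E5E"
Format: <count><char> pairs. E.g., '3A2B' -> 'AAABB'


Expanding each <count><char> pair:
  7F -> 'FFFFFFF'
  2F -> 'FF'
  2E -> 'EE'
  5E -> 'EEEEE'
  7E -> 'EEEEEEE'
  5E -> 'EEEEE'

Decoded = FFFFFFFFFEEEEEEEEEEEEEEEEEEE


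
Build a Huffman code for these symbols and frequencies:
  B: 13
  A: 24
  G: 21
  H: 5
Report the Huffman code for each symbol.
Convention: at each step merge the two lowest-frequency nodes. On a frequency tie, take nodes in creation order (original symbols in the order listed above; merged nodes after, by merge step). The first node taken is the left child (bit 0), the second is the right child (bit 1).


Huffman tree construction:
Step 1: Merge H(5) + B(13) = 18
Step 2: Merge (H+B)(18) + G(21) = 39
Step 3: Merge A(24) + ((H+B)+G)(39) = 63
Read each symbol's code off the tree from the root (left child = 0, right child = 1).

Codes:
  B: 101 (length 3)
  A: 0 (length 1)
  G: 11 (length 2)
  H: 100 (length 3)
Average code length: 120/63 = 1.9048 bits/symbol


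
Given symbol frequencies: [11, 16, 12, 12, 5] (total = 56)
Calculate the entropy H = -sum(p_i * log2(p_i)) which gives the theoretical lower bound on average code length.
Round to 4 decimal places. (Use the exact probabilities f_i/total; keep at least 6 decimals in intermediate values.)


Per-symbol terms -p_i * log2(p_i) with p_i = f_i/56:
  p = 11/56 = 0.196429: log2(p) = -2.347923, -p*log2(p) = 0.461199
  p = 16/56 = 0.285714: log2(p) = -1.807355, -p*log2(p) = 0.516387
  p = 12/56 = 0.214286: log2(p) = -2.222392, -p*log2(p) = 0.476227
  p = 12/56 = 0.214286: log2(p) = -2.222392, -p*log2(p) = 0.476227
  p = 5/56 = 0.089286: log2(p) = -3.485427, -p*log2(p) = 0.311199
H = 0.461199 + 0.516387 + 0.476227 + 0.476227 + 0.311199 = 2.241239

H = 2.2412 bits/symbol


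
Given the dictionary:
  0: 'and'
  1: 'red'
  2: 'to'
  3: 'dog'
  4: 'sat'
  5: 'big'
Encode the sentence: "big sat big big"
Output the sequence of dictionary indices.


Look up each word in the dictionary:
  'big' -> 5
  'sat' -> 4
  'big' -> 5
  'big' -> 5

Encoded: [5, 4, 5, 5]


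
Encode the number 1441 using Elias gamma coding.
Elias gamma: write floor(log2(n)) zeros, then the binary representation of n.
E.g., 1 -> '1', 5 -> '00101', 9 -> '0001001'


num_bits = floor(log2(1441)) + 1 = 11
leading_zeros = num_bits - 1 = 10
binary(1441) = 10110100001

Elias gamma(1441) = '0000000000' + '10110100001' = 000000000010110100001 (21 bits)


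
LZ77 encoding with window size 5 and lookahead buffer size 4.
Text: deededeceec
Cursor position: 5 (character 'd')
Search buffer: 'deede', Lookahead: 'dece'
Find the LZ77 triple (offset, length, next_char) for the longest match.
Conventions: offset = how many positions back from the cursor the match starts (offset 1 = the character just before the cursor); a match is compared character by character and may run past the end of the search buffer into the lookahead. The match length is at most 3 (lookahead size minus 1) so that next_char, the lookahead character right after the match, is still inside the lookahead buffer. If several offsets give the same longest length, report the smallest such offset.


Try each offset into the search buffer:
  offset=1 (pos 4, char 'e'): match length 0
  offset=2 (pos 3, char 'd'): match length 2
  offset=3 (pos 2, char 'e'): match length 0
  offset=4 (pos 1, char 'e'): match length 0
  offset=5 (pos 0, char 'd'): match length 2
Longest match has length 2, found at offsets 2, 5; take the smallest, offset 2.
next_char = character at position 5 + 2 = 7 -> 'c'

Best match: offset=2, length=2 (matching 'de' starting at position 3)
LZ77 triple: (2, 2, 'c')


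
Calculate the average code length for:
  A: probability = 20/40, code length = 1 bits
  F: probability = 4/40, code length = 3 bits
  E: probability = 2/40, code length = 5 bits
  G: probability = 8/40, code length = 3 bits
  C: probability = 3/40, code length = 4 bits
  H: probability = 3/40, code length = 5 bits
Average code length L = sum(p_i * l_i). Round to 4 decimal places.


Weighted contributions p_i * l_i:
  A: (20/40) * 1 = 20/40
  F: (4/40) * 3 = 12/40
  E: (2/40) * 5 = 10/40
  G: (8/40) * 3 = 24/40
  C: (3/40) * 4 = 12/40
  H: (3/40) * 5 = 15/40
Sum = (20 + 12 + 10 + 24 + 12 + 15)/40 = 93/40

L = 93/40 = 2.3250 bits/symbol


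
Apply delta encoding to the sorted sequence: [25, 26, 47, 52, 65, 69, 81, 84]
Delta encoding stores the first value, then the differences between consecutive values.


First value: 25
Deltas:
  26 - 25 = 1
  47 - 26 = 21
  52 - 47 = 5
  65 - 52 = 13
  69 - 65 = 4
  81 - 69 = 12
  84 - 81 = 3


Delta encoded: [25, 1, 21, 5, 13, 4, 12, 3]


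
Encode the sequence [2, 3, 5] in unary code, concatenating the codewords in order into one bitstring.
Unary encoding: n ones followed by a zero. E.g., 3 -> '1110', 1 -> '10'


Encode each number as n ones followed by a terminating 0:
  2 -> 110 (3 bits)
  3 -> 1110 (4 bits)
  5 -> 111110 (6 bits)
Total length = 3 + 4 + 6 = 13 bits.

Unary([2, 3, 5]) = 1101110111110 (13 bits)


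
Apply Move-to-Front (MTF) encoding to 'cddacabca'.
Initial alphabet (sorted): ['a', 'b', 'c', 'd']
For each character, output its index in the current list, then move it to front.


MTF encoding:
'c': index 2 in ['a', 'b', 'c', 'd'] -> ['c', 'a', 'b', 'd']
'd': index 3 in ['c', 'a', 'b', 'd'] -> ['d', 'c', 'a', 'b']
'd': index 0 in ['d', 'c', 'a', 'b'] -> ['d', 'c', 'a', 'b']
'a': index 2 in ['d', 'c', 'a', 'b'] -> ['a', 'd', 'c', 'b']
'c': index 2 in ['a', 'd', 'c', 'b'] -> ['c', 'a', 'd', 'b']
'a': index 1 in ['c', 'a', 'd', 'b'] -> ['a', 'c', 'd', 'b']
'b': index 3 in ['a', 'c', 'd', 'b'] -> ['b', 'a', 'c', 'd']
'c': index 2 in ['b', 'a', 'c', 'd'] -> ['c', 'b', 'a', 'd']
'a': index 2 in ['c', 'b', 'a', 'd'] -> ['a', 'c', 'b', 'd']


Output: [2, 3, 0, 2, 2, 1, 3, 2, 2]


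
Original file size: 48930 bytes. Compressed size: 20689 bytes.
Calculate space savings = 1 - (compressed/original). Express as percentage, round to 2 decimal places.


ratio = compressed/original = 20689/48930 = 0.422829
savings = 1 - ratio = 1 - 0.422829 = 0.577171
as a percentage: 0.577171 * 100 = 57.72%

Space savings = 1 - 20689/48930 = 57.72%


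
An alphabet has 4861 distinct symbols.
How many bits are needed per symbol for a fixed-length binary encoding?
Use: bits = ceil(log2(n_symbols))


log2(4861) = 12.247
Bracket: 2^12 = 4096 < 4861 <= 2^13 = 8192
So ceil(log2(4861)) = 13

bits = ceil(log2(4861)) = ceil(12.247) = 13 bits


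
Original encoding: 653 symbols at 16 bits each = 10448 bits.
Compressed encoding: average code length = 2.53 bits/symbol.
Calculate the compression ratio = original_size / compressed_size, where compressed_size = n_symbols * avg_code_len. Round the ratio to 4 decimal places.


original_size = n_symbols * orig_bits = 653 * 16 = 10448 bits
compressed_size = n_symbols * avg_code_len = 653 * 2.53 = 1652.09 bits
ratio = original_size / compressed_size = 10448 / 1652.09 = 6.3241

Compression ratio = 6.3241


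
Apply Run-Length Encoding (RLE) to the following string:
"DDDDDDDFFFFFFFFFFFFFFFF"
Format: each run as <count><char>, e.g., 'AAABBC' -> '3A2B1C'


Scanning runs left to right:
  i=0: run of 'D' x 7 -> '7D'
  i=7: run of 'F' x 16 -> '16F'

RLE = 7D16F


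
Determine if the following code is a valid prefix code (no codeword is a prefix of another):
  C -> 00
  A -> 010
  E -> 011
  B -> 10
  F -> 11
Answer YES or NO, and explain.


Checking each pair (does one codeword prefix another?):
  C='00' vs A='010': no prefix
  C='00' vs E='011': no prefix
  C='00' vs B='10': no prefix
  C='00' vs F='11': no prefix
  A='010' vs C='00': no prefix
  A='010' vs E='011': no prefix
  A='010' vs B='10': no prefix
  A='010' vs F='11': no prefix
  E='011' vs C='00': no prefix
  E='011' vs A='010': no prefix
  E='011' vs B='10': no prefix
  E='011' vs F='11': no prefix
  B='10' vs C='00': no prefix
  B='10' vs A='010': no prefix
  B='10' vs E='011': no prefix
  B='10' vs F='11': no prefix
  F='11' vs C='00': no prefix
  F='11' vs A='010': no prefix
  F='11' vs E='011': no prefix
  F='11' vs B='10': no prefix
No violation found over all pairs.

YES -- this is a valid prefix code. No codeword is a prefix of any other codeword.


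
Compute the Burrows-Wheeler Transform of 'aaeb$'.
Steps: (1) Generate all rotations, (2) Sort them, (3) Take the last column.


Rotations (sorted):
  0: $aaeb -> last char: b
  1: aaeb$ -> last char: $
  2: aeb$a -> last char: a
  3: b$aae -> last char: e
  4: eb$aa -> last char: a


BWT = b$aea


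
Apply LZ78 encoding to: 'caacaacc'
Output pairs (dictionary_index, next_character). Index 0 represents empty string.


LZ78 encoding steps:
Dictionary: {0: ''}
Step 1: w='' (idx 0), next='c' -> output (0, 'c'), add 'c' as idx 1
Step 2: w='' (idx 0), next='a' -> output (0, 'a'), add 'a' as idx 2
Step 3: w='a' (idx 2), next='c' -> output (2, 'c'), add 'ac' as idx 3
Step 4: w='a' (idx 2), next='a' -> output (2, 'a'), add 'aa' as idx 4
Step 5: w='c' (idx 1), next='c' -> output (1, 'c'), add 'cc' as idx 5


Encoded: [(0, 'c'), (0, 'a'), (2, 'c'), (2, 'a'), (1, 'c')]


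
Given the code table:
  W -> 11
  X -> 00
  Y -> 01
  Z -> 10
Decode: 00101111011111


Decoding:
00 -> X
10 -> Z
11 -> W
11 -> W
01 -> Y
11 -> W
11 -> W


Result: XZWWYWW


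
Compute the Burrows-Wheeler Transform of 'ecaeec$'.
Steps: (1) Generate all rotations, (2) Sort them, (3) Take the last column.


Rotations (sorted):
  0: $ecaeec -> last char: c
  1: aeec$ec -> last char: c
  2: c$ecaee -> last char: e
  3: caeec$e -> last char: e
  4: ec$ecae -> last char: e
  5: ecaeec$ -> last char: $
  6: eec$eca -> last char: a


BWT = cceee$a


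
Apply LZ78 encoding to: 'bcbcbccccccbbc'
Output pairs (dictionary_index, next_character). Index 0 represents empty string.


LZ78 encoding steps:
Dictionary: {0: ''}
Step 1: w='' (idx 0), next='b' -> output (0, 'b'), add 'b' as idx 1
Step 2: w='' (idx 0), next='c' -> output (0, 'c'), add 'c' as idx 2
Step 3: w='b' (idx 1), next='c' -> output (1, 'c'), add 'bc' as idx 3
Step 4: w='bc' (idx 3), next='c' -> output (3, 'c'), add 'bcc' as idx 4
Step 5: w='c' (idx 2), next='c' -> output (2, 'c'), add 'cc' as idx 5
Step 6: w='cc' (idx 5), next='b' -> output (5, 'b'), add 'ccb' as idx 6
Step 7: w='bc' (idx 3), end of input -> output (3, '')


Encoded: [(0, 'b'), (0, 'c'), (1, 'c'), (3, 'c'), (2, 'c'), (5, 'b'), (3, '')]


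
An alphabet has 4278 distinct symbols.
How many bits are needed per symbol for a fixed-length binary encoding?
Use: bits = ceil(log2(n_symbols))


log2(4278) = 12.0627
Bracket: 2^12 = 4096 < 4278 <= 2^13 = 8192
So ceil(log2(4278)) = 13

bits = ceil(log2(4278)) = ceil(12.0627) = 13 bits


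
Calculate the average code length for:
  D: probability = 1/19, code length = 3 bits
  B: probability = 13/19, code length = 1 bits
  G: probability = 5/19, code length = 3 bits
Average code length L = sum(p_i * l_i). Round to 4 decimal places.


Weighted contributions p_i * l_i:
  D: (1/19) * 3 = 3/19
  B: (13/19) * 1 = 13/19
  G: (5/19) * 3 = 15/19
Sum = (3 + 13 + 15)/19 = 31/19

L = 31/19 = 1.6316 bits/symbol


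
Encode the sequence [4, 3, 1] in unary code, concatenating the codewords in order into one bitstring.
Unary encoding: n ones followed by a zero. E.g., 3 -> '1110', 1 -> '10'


Encode each number as n ones followed by a terminating 0:
  4 -> 11110 (5 bits)
  3 -> 1110 (4 bits)
  1 -> 10 (2 bits)
Total length = 5 + 4 + 2 = 11 bits.

Unary([4, 3, 1]) = 11110111010 (11 bits)
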